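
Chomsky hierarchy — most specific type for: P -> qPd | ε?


Single nonterminal LHS, but q^n d^n is not regular
Classification: Type 2 (Context-Free)


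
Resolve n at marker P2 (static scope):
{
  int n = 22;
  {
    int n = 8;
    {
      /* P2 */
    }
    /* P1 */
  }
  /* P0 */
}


P2's block does not declare n; resolves to the enclosing declaration at depth 1
n = 8


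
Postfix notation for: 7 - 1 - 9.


Left to right (same or higher precedence on left)
Postfix: 7 1 - 9 -


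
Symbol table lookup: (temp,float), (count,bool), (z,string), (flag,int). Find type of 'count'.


Lookup 'count' → type bool


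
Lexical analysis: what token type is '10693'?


Pattern: digits only
Type: INTEGER_LITERAL


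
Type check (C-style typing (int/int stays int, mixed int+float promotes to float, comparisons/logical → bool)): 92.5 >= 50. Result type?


Operand types: float >= int
Rule: comparison yields bool
Result type: bool


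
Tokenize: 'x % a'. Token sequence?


Scan left to right, longest-match per lexeme
Tokens: ID(x), OP(%), ID(a)


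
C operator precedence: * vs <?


'*' is multiplicative (level 10); '<' is relational (level 7)
Higher level binds tighter
'*' has higher precedence than '<'


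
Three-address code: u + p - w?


Break into single-operator statements:
t1 = u + p
t2 = t1 - w


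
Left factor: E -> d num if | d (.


Common prefix: 'd'
Factored: E -> d E', E' -> num if | (


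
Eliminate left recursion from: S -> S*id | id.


Left-recursive alternatives: S*id; non-recursive: id
Introduce S': S -> idS', S' -> *idS' | ε


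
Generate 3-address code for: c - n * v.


Break into single-operator statements:
t1 = n * v
t2 = c - t1


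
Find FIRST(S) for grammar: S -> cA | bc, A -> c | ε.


Per alternative of S: FIRST(cA) = {c}; FIRST(bc) = {b}
FIRST(S) = {b, c}


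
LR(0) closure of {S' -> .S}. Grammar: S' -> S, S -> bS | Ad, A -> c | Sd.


Start: S' -> .S
For each item with dot before a nonterminal B, add B -> .γ for every B-production
Closure: [S' -> .S, S -> .bS, S -> .Ad, A -> .c, A -> .Sd]


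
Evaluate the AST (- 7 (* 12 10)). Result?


Evaluate inner: (* 12 10) = 120
Evaluate root: (- 7 120) = -113
Result: -113


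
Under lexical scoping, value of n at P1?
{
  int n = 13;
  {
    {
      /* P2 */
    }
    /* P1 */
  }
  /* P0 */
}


P1's block does not declare n; resolves to the enclosing declaration at depth 0
n = 13


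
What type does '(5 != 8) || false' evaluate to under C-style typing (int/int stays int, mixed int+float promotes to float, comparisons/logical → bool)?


Operand types: bool || bool
Rule: logical operators take bool operands and yield bool
Result type: bool


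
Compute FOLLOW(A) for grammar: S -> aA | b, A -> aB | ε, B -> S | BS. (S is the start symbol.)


$ ∈ FOLLOW(S). For each A -> αBβ: add FIRST(β)\{ε} to FOLLOW(B); if β nullable, add FOLLOW(A).
FOLLOW(A) = {$, a, b}


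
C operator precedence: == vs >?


'>' is relational (level 7); '==' is equality (level 6)
Higher level binds tighter
'>' has higher precedence than '=='


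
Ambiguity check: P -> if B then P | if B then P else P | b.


dangling else: 'if B then if B then b else b' parses two ways
Ambiguous


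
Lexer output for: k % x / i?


Scan left to right, longest-match per lexeme
Tokens: ID(k), OP(%), ID(x), OP(/), ID(i)


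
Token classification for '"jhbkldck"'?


Pattern: double-quoted sequence
Type: STRING_LITERAL


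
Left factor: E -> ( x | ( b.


Common prefix: '('
Factored: E -> ( E', E' -> x | b


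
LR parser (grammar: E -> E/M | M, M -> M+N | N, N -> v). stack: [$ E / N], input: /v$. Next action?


'N' (not preceded by M+) is the handle for M -> N
Action: reduce (M -> N)


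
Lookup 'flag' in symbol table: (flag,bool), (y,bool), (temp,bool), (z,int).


Lookup 'flag' → type bool


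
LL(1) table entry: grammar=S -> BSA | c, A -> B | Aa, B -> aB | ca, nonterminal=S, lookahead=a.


For [S, a]: 'a' ∈ FIRST(BSA)
Entry: S -> BSA


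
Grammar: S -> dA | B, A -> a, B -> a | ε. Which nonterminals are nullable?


A nonterminal is nullable iff some alternative derives ε (directly, or every symbol in it is nullable)
Nullable: {B, S}


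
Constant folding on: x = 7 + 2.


7 + 2 = 9 at compile time
Optimized: x = 9


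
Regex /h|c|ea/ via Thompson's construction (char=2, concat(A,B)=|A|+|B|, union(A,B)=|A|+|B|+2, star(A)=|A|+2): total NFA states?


Syntax tree has 4 char leaf(s), 2 union(s), 0 star(s)
chars contribute 4×2 = 8; each union adds +2; each star adds +2
Total: 8 + 4 + 0 = 12 states


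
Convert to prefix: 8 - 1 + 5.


left-to-right (same/higher precedence on left): tree is (+ (- 8 1) 5)
Prefix: + - 8 1 5


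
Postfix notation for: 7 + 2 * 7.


* has higher precedence, evaluate 2*7 first
Postfix: 7 2 7 * +


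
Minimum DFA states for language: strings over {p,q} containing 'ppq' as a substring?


KMP-style automaton: 3 progress states + 1 absorbing accept = 4
Minimal DFA: 4 states


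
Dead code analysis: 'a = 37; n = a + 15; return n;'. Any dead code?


a is read by n's definition; n is returned
No dead code


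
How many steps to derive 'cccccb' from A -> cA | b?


Derivation: A => cA => ccA => cccA => ccccA => cccccA => cccccb
Steps: 6


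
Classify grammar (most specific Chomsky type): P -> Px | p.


Left-linear: every RHS is a terminal or one nonterminal followed by a terminal
Classification: Type 3 (Regular)


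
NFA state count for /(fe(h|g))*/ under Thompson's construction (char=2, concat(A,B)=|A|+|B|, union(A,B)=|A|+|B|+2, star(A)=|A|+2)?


Syntax tree has 4 char leaf(s), 1 union(s), 1 star(s)
chars contribute 4×2 = 8; each union adds +2; each star adds +2
Total: 8 + 2 + 2 = 12 states


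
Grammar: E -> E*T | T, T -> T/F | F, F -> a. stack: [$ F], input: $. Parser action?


'F' (not preceded by T/) is the handle for T -> F
Action: reduce (T -> F)


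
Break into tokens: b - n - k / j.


Scan left to right, longest-match per lexeme
Tokens: ID(b), OP(-), ID(n), OP(-), ID(k), OP(/), ID(j)


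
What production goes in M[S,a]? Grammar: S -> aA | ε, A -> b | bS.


For [S, a]: 'a' ∈ FIRST(aA)
Entry: S -> aA


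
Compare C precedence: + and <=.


'+' is additive (level 9); '<=' is relational (level 7)
Higher level binds tighter
'+' has higher precedence than '<='


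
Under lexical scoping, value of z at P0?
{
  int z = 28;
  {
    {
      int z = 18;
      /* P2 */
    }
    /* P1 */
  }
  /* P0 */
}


z declared in the same block as P0
z = 28


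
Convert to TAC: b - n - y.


Break into single-operator statements:
t1 = b - n
t2 = t1 - y


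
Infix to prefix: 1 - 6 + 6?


left-to-right (same/higher precedence on left): tree is (+ (- 1 6) 6)
Prefix: + - 1 6 6


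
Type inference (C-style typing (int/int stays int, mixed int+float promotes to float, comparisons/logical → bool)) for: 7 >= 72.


Operand types: int >= int
Rule: comparison yields bool
Result type: bool


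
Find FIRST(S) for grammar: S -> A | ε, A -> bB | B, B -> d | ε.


Per alternative of S: FIRST(A) = {b, d, ε}; FIRST(ε) = {ε}
FIRST(S) = {b, d, ε}


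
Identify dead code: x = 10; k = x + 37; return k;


x is read by k's definition; k is returned
No dead code


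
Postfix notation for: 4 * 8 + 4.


Left to right (same or higher precedence on left)
Postfix: 4 8 * 4 +


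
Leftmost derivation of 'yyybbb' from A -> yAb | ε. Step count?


Derivation: A => yAb => yyAbb => yyyAbbb => yyybbb
Steps: 4


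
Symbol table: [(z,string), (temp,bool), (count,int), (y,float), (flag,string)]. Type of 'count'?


Lookup 'count' → type int


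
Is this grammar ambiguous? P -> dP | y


right-linear, alternatives start with distinct terminals 'd' vs 'y': unique leftmost derivation
Unambiguous


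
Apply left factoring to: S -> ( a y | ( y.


Common prefix: '('
Factored: S -> ( S', S' -> a y | y


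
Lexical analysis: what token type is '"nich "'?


Pattern: double-quoted sequence
Type: STRING_LITERAL


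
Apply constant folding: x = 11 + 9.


11 + 9 = 20 at compile time
Optimized: x = 20


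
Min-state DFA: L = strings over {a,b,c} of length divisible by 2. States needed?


Track length mod 2: states 0..1, accept at 0
Minimal DFA: 2 states


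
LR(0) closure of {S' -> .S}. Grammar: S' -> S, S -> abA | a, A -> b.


Start: S' -> .S
For each item with dot before a nonterminal B, add B -> .γ for every B-production
Closure: [S' -> .S, S -> .abA, S -> .a]


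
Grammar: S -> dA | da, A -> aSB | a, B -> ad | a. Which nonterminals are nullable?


A nonterminal is nullable iff some alternative derives ε (directly, or every symbol in it is nullable)
Nullable: {}


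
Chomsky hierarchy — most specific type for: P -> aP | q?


Right-linear: every RHS is a terminal or a terminal followed by one nonterminal
Classification: Type 3 (Regular)


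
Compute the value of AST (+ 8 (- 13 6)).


Evaluate inner: (- 13 6) = 7
Evaluate root: (+ 8 7) = 15
Result: 15


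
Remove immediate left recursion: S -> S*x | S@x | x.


Left-recursive alternatives: S*x, S@x; non-recursive: x
Introduce S': S -> xS', S' -> *xS' | @xS' | ε


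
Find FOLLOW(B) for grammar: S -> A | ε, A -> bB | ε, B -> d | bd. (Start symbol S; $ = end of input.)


$ ∈ FOLLOW(S). For each A -> αBβ: add FIRST(β)\{ε} to FOLLOW(B); if β nullable, add FOLLOW(A).
FOLLOW(B) = {$}


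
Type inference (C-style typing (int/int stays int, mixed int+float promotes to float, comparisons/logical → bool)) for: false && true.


Operand types: bool && bool
Rule: logical operators take bool operands and yield bool
Result type: bool


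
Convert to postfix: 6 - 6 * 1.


* has higher precedence, evaluate 6*1 first
Postfix: 6 6 1 * -


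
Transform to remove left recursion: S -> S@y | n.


Left-recursive alternatives: S@y; non-recursive: n
Introduce S': S -> nS', S' -> @yS' | ε


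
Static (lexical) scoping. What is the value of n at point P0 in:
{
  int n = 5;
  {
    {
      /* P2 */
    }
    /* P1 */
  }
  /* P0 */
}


n declared in the same block as P0
n = 5


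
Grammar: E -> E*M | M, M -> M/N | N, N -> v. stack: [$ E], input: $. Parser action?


start symbol E on stack, input exhausted
Action: accept


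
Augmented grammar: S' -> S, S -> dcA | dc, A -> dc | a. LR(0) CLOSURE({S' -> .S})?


Start: S' -> .S
For each item with dot before a nonterminal B, add B -> .γ for every B-production
Closure: [S' -> .S, S -> .dcA, S -> .dc]


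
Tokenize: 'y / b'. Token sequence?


Scan left to right, longest-match per lexeme
Tokens: ID(y), OP(/), ID(b)


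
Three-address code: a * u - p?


Break into single-operator statements:
t1 = a * u
t2 = t1 - p


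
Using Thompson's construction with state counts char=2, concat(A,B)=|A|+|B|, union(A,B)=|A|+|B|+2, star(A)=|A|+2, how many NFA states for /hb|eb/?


Syntax tree has 4 char leaf(s), 1 union(s), 0 star(s)
chars contribute 4×2 = 8; each union adds +2; each star adds +2
Total: 8 + 2 + 0 = 10 states


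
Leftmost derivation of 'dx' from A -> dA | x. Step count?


Derivation: A => dA => dx
Steps: 2


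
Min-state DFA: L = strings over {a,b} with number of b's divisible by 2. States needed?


Track (count of b) mod 2: states 0..1, accept at 0
Minimal DFA: 2 states


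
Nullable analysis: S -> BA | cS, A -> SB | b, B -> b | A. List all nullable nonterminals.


A nonterminal is nullable iff some alternative derives ε (directly, or every symbol in it is nullable)
Nullable: {}


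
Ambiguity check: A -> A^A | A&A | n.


'n^n&n' has two parse trees (no precedence encoded between ^ and &)
Ambiguous


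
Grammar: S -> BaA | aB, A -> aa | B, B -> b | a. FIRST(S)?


Per alternative of S: FIRST(BaA) = {a, b}; FIRST(aB) = {a}
FIRST(S) = {a, b}


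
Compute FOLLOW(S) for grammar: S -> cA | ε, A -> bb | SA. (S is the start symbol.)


$ ∈ FOLLOW(S). For each A -> αBβ: add FIRST(β)\{ε} to FOLLOW(B); if β nullable, add FOLLOW(A).
FOLLOW(S) = {$, b, c}


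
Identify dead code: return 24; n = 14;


statement follows a return and is unreachable
Dead: 'n = 14'


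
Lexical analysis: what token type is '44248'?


Pattern: digits only
Type: INTEGER_LITERAL


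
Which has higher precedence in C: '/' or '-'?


'/' is multiplicative (level 10); '-' is additive (level 9)
Higher level binds tighter
'/' has higher precedence than '-'


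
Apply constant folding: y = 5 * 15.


5 * 15 = 75 at compile time
Optimized: y = 75


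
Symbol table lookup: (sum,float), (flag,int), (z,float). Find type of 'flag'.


Lookup 'flag' → type int


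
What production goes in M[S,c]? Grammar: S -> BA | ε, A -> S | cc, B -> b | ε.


For [S, c]: 'c' ∈ FIRST(BA)
Entry: S -> BA


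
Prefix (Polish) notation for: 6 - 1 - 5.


left-to-right (same/higher precedence on left): tree is (- (- 6 1) 5)
Prefix: - - 6 1 5


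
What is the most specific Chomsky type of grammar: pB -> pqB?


LHS has context (more than one symbol) and |LHS| ≤ |RHS|
Classification: Type 1 (Context-Sensitive)


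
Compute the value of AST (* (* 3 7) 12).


Evaluate inner: (* 3 7) = 21
Evaluate root: (* 21 12) = 252
Result: 252


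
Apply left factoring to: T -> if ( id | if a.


Common prefix: 'if'
Factored: T -> if T', T' -> ( id | a


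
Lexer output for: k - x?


Scan left to right, longest-match per lexeme
Tokens: ID(k), OP(-), ID(x)


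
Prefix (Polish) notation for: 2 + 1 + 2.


left-to-right (same/higher precedence on left): tree is (+ (+ 2 1) 2)
Prefix: + + 2 1 2


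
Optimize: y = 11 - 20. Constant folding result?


11 - 20 = -9 at compile time
Optimized: y = -9


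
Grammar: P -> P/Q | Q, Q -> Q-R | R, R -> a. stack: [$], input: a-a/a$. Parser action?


no handle on stack; shift 'a'
Action: shift


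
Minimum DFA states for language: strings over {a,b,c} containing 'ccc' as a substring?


KMP-style automaton: 3 progress states + 1 absorbing accept = 4
Minimal DFA: 4 states


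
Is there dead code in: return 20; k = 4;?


statement follows a return and is unreachable
Dead: 'k = 4'


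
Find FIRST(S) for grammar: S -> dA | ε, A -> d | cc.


Per alternative of S: FIRST(dA) = {d}; FIRST(ε) = {ε}
FIRST(S) = {d, ε}


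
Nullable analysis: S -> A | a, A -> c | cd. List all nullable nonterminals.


A nonterminal is nullable iff some alternative derives ε (directly, or every symbol in it is nullable)
Nullable: {}


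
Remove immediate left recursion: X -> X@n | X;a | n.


Left-recursive alternatives: X@n, X;a; non-recursive: n
Introduce X': X -> nX', X' -> @nX' | ;aX' | ε


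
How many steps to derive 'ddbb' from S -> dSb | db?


Derivation: S => dSb => ddbb
Steps: 2


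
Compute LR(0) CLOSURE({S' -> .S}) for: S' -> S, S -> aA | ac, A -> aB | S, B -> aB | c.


Start: S' -> .S
For each item with dot before a nonterminal B, add B -> .γ for every B-production
Closure: [S' -> .S, S -> .aA, S -> .ac]


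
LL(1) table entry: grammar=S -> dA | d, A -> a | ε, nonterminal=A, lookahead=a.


For [A, a]: 'a' ∈ FIRST(a)
Entry: A -> a


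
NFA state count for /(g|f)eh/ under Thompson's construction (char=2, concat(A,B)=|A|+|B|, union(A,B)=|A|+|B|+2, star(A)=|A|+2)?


Syntax tree has 4 char leaf(s), 1 union(s), 0 star(s)
chars contribute 4×2 = 8; each union adds +2; each star adds +2
Total: 8 + 2 + 0 = 10 states


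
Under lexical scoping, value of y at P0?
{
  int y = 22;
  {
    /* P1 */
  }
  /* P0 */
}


y declared in the same block as P0
y = 22


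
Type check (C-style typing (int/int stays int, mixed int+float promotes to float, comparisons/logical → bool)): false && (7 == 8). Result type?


Operand types: bool && bool
Rule: logical operators take bool operands and yield bool
Result type: bool


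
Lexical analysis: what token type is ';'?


Pattern: delimiter/punctuation
Type: PUNCTUATION


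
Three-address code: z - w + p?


Break into single-operator statements:
t1 = z - w
t2 = t1 + p


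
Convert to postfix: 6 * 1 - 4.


Left to right (same or higher precedence on left)
Postfix: 6 1 * 4 -


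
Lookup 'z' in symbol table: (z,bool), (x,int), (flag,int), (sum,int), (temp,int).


Lookup 'z' → type bool


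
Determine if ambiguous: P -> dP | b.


right-linear, alternatives start with distinct terminals 'd' vs 'b': unique leftmost derivation
Unambiguous


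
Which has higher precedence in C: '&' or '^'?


'&' is bitwise AND (level 5); '^' is bitwise XOR (level 4)
Higher level binds tighter
'&' has higher precedence than '^'


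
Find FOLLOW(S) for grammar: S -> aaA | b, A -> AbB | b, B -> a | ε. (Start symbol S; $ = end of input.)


$ ∈ FOLLOW(S). For each A -> αBβ: add FIRST(β)\{ε} to FOLLOW(B); if β nullable, add FOLLOW(A).
FOLLOW(S) = {$}


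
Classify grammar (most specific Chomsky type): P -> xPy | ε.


Single nonterminal LHS, but x^n y^n is not regular
Classification: Type 2 (Context-Free)


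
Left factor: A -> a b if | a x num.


Common prefix: 'a'
Factored: A -> a A', A' -> b if | x num


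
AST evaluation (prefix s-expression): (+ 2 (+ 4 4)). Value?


Evaluate inner: (+ 4 4) = 8
Evaluate root: (+ 2 8) = 10
Result: 10


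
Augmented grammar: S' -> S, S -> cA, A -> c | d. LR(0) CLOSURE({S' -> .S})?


Start: S' -> .S
For each item with dot before a nonterminal B, add B -> .γ for every B-production
Closure: [S' -> .S, S -> .cA]


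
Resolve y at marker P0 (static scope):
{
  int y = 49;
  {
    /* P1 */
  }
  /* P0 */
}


y declared in the same block as P0
y = 49


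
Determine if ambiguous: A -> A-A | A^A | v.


'v-v^v' has two parse trees (no precedence encoded between - and ^)
Ambiguous


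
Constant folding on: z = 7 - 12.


7 - 12 = -5 at compile time
Optimized: z = -5


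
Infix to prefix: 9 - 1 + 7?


left-to-right (same/higher precedence on left): tree is (+ (- 9 1) 7)
Prefix: + - 9 1 7


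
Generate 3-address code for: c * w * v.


Break into single-operator statements:
t1 = c * w
t2 = t1 * v


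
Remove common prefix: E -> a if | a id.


Common prefix: 'a'
Factored: E -> a E', E' -> if | id


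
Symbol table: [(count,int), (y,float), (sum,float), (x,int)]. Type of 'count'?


Lookup 'count' → type int


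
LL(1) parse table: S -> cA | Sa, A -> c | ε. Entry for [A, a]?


For [A, a]: ε is nullable and 'a' ∈ FOLLOW(A)
Entry: A -> ε


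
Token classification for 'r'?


Pattern: letter/underscore followed by alphanumerics, not a keyword
Type: IDENTIFIER


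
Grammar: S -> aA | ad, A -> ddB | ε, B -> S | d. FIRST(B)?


Per alternative of B: FIRST(S) = {a}; FIRST(d) = {d}
FIRST(B) = {a, d}


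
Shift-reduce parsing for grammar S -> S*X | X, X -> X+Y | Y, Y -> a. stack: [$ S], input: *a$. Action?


shift '*' to continue S -> S*X
Action: shift


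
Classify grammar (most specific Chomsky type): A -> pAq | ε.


Single nonterminal LHS, but p^n q^n is not regular
Classification: Type 2 (Context-Free)


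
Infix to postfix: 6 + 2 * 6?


* has higher precedence, evaluate 2*6 first
Postfix: 6 2 6 * +


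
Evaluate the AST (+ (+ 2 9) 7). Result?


Evaluate inner: (+ 2 9) = 11
Evaluate root: (+ 11 7) = 18
Result: 18


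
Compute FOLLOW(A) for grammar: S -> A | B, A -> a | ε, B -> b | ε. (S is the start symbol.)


$ ∈ FOLLOW(S). For each A -> αBβ: add FIRST(β)\{ε} to FOLLOW(B); if β nullable, add FOLLOW(A).
FOLLOW(A) = {$}


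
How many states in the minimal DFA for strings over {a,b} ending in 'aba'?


Track the longest suffix of input matching a prefix of 'aba': 4 classes (prefixes of length 0..3)
Minimal DFA: 4 states


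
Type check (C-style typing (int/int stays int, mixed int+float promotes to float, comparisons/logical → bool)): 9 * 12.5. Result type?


Operand types: int * float
Rule: mixed int/float promotes to float; int/int stays int
Result type: float


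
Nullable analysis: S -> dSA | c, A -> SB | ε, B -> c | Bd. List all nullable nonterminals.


A nonterminal is nullable iff some alternative derives ε (directly, or every symbol in it is nullable)
Nullable: {A}


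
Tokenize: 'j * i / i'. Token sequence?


Scan left to right, longest-match per lexeme
Tokens: ID(j), OP(*), ID(i), OP(/), ID(i)


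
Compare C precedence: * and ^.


'*' is multiplicative (level 10); '^' is bitwise XOR (level 4)
Higher level binds tighter
'*' has higher precedence than '^'


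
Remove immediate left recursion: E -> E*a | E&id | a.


Left-recursive alternatives: E*a, E&id; non-recursive: a
Introduce E': E -> aE', E' -> *aE' | &idE' | ε


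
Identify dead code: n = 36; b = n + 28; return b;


n is read by b's definition; b is returned
No dead code


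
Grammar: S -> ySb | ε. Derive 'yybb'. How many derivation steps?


Derivation: S => ySb => yySbb => yybb
Steps: 3


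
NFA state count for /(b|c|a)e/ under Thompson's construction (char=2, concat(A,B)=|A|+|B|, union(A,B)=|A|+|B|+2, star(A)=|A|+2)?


Syntax tree has 4 char leaf(s), 2 union(s), 0 star(s)
chars contribute 4×2 = 8; each union adds +2; each star adds +2
Total: 8 + 4 + 0 = 12 states


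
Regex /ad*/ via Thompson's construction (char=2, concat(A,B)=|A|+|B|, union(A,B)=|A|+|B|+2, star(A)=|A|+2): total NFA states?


Syntax tree has 2 char leaf(s), 0 union(s), 1 star(s)
chars contribute 2×2 = 4; each union adds +2; each star adds +2
Total: 4 + 0 + 2 = 6 states


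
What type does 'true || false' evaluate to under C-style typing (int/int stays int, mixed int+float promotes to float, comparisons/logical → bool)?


Operand types: bool || bool
Rule: logical operators take bool operands and yield bool
Result type: bool


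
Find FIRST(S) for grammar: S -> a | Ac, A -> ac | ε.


Per alternative of S: FIRST(a) = {a}; FIRST(Ac) = {a, c}
FIRST(S) = {a, c}


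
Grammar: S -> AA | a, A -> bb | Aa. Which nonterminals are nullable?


A nonterminal is nullable iff some alternative derives ε (directly, or every symbol in it is nullable)
Nullable: {}


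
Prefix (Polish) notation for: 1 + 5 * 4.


'*' binds tighter: tree is (+ 1 (* 5 4))
Prefix: + 1 * 5 4


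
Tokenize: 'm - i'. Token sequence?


Scan left to right, longest-match per lexeme
Tokens: ID(m), OP(-), ID(i)


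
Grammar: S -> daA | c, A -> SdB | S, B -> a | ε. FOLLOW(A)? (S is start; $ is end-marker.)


$ ∈ FOLLOW(S). For each A -> αBβ: add FIRST(β)\{ε} to FOLLOW(B); if β nullable, add FOLLOW(A).
FOLLOW(A) = {$, d}


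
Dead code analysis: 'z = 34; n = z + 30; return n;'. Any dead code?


z is read by n's definition; n is returned
No dead code


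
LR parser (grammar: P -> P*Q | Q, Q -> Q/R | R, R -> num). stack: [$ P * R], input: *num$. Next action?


'R' (not preceded by Q/) is the handle for Q -> R
Action: reduce (Q -> R)


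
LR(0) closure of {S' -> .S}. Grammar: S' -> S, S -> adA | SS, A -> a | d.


Start: S' -> .S
For each item with dot before a nonterminal B, add B -> .γ for every B-production
Closure: [S' -> .S, S -> .adA, S -> .SS]


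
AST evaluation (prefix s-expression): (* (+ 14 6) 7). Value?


Evaluate inner: (+ 14 6) = 20
Evaluate root: (* 20 7) = 140
Result: 140


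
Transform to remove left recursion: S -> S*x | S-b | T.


Left-recursive alternatives: S*x, S-b; non-recursive: T
Introduce S': S -> TS', S' -> *xS' | -bS' | ε


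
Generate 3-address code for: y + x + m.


Break into single-operator statements:
t1 = y + x
t2 = t1 + m


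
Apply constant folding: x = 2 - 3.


2 - 3 = -1 at compile time
Optimized: x = -1


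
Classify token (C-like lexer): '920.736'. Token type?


Pattern: digits with a decimal point
Type: FLOAT_LITERAL


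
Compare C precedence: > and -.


'-' is additive (level 9); '>' is relational (level 7)
Higher level binds tighter
'-' has higher precedence than '>'


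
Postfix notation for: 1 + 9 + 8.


Left to right (same or higher precedence on left)
Postfix: 1 9 + 8 +


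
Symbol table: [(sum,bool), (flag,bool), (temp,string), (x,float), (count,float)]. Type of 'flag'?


Lookup 'flag' → type bool


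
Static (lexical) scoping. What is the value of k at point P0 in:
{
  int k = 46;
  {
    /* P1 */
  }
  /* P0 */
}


k declared in the same block as P0
k = 46


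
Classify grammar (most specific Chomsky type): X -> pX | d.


Right-linear: every RHS is a terminal or a terminal followed by one nonterminal
Classification: Type 3 (Regular)


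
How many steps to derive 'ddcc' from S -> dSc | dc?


Derivation: S => dSc => ddcc
Steps: 2


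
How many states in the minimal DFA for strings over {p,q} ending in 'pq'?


Track the longest suffix of input matching a prefix of 'pq': 3 classes (prefixes of length 0..2)
Minimal DFA: 3 states


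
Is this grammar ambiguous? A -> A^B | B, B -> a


precedence layered via separate nonterminal B: deterministic
Unambiguous


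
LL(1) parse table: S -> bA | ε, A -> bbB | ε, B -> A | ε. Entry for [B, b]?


For [B, b]: 'b' ∈ FIRST(A)
Entry: B -> A


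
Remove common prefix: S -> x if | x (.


Common prefix: 'x'
Factored: S -> x S', S' -> if | (


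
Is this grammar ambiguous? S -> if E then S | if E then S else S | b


dangling else: 'if E then if E then b else b' parses two ways
Ambiguous


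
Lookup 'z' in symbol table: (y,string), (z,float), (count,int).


Lookup 'z' → type float


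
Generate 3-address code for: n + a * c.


Break into single-operator statements:
t1 = a * c
t2 = n + t1


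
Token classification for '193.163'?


Pattern: digits with a decimal point
Type: FLOAT_LITERAL


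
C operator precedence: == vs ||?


'==' is equality (level 6); '||' is logical OR (level 1)
Higher level binds tighter
'==' has higher precedence than '||'


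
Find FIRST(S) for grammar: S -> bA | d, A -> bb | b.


Per alternative of S: FIRST(bA) = {b}; FIRST(d) = {d}
FIRST(S) = {b, d}


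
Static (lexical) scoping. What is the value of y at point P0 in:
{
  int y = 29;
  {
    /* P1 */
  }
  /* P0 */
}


y declared in the same block as P0
y = 29


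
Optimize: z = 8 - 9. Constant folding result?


8 - 9 = -1 at compile time
Optimized: z = -1


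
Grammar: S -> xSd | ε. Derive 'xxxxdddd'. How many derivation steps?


Derivation: S => xSd => xxSdd => xxxSddd => xxxxSdddd => xxxxdddd
Steps: 5


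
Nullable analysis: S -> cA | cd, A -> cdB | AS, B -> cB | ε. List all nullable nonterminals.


A nonterminal is nullable iff some alternative derives ε (directly, or every symbol in it is nullable)
Nullable: {B}


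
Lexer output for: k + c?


Scan left to right, longest-match per lexeme
Tokens: ID(k), OP(+), ID(c)


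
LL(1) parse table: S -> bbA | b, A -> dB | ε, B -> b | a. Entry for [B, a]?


For [B, a]: 'a' ∈ FIRST(a)
Entry: B -> a


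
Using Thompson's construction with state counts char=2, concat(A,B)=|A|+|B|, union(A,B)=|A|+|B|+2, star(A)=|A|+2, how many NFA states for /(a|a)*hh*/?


Syntax tree has 4 char leaf(s), 1 union(s), 2 star(s)
chars contribute 4×2 = 8; each union adds +2; each star adds +2
Total: 8 + 2 + 4 = 14 states


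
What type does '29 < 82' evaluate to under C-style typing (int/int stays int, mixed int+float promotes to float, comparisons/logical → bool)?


Operand types: int < int
Rule: comparison yields bool
Result type: bool


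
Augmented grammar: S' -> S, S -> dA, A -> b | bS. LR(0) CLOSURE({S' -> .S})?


Start: S' -> .S
For each item with dot before a nonterminal B, add B -> .γ for every B-production
Closure: [S' -> .S, S -> .dA]


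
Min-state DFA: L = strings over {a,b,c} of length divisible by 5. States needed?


Track length mod 5: states 0..4, accept at 0
Minimal DFA: 5 states


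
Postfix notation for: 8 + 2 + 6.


Left to right (same or higher precedence on left)
Postfix: 8 2 + 6 +


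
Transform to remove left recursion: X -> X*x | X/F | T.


Left-recursive alternatives: X*x, X/F; non-recursive: T
Introduce X': X -> TX', X' -> *xX' | /FX' | ε


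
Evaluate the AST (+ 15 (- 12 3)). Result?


Evaluate inner: (- 12 3) = 9
Evaluate root: (+ 15 9) = 24
Result: 24


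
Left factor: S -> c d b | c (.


Common prefix: 'c'
Factored: S -> c S', S' -> d b | (


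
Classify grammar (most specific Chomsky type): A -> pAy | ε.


Single nonterminal LHS, but p^n y^n is not regular
Classification: Type 2 (Context-Free)


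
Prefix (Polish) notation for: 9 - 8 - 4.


left-to-right (same/higher precedence on left): tree is (- (- 9 8) 4)
Prefix: - - 9 8 4


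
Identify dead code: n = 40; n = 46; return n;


first assignment to n is overwritten before any read
Dead: 'n = 40'


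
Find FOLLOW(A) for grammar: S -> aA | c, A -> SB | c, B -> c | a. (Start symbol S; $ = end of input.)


$ ∈ FOLLOW(S). For each A -> αBβ: add FIRST(β)\{ε} to FOLLOW(B); if β nullable, add FOLLOW(A).
FOLLOW(A) = {$, a, c}


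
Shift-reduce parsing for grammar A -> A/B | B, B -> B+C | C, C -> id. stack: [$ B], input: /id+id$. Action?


lookahead ∉ {+} so B won't extend; reduce A -> B
Action: reduce (A -> B)


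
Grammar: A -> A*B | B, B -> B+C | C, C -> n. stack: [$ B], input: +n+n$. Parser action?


shift '+' to continue B -> B+C
Action: shift


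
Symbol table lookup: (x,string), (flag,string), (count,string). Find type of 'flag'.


Lookup 'flag' → type string


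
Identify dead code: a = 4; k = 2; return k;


a is assigned but never read
Dead: 'a = 4'


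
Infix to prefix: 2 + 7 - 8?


left-to-right (same/higher precedence on left): tree is (- (+ 2 7) 8)
Prefix: - + 2 7 8


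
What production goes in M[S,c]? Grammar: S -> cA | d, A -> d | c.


For [S, c]: 'c' ∈ FIRST(cA)
Entry: S -> cA


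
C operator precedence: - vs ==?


'-' is additive (level 9); '==' is equality (level 6)
Higher level binds tighter
'-' has higher precedence than '=='


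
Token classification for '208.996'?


Pattern: digits with a decimal point
Type: FLOAT_LITERAL


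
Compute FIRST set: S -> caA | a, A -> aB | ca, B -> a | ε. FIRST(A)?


Per alternative of A: FIRST(aB) = {a}; FIRST(ca) = {c}
FIRST(A) = {a, c}


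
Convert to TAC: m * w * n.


Break into single-operator statements:
t1 = m * w
t2 = t1 * n


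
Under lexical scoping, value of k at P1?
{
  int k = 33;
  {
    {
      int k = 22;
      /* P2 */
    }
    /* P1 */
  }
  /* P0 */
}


P1's block does not declare k; resolves to the enclosing declaration at depth 0
k = 33


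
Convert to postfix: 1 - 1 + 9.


Left to right (same or higher precedence on left)
Postfix: 1 1 - 9 +


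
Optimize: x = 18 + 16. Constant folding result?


18 + 16 = 34 at compile time
Optimized: x = 34


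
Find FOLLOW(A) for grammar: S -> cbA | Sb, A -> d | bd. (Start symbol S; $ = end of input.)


$ ∈ FOLLOW(S). For each A -> αBβ: add FIRST(β)\{ε} to FOLLOW(B); if β nullable, add FOLLOW(A).
FOLLOW(A) = {$, b}


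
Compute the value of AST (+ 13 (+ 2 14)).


Evaluate inner: (+ 2 14) = 16
Evaluate root: (+ 13 16) = 29
Result: 29


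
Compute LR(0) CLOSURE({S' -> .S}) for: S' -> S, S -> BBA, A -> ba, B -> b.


Start: S' -> .S
For each item with dot before a nonterminal B, add B -> .γ for every B-production
Closure: [S' -> .S, S -> .BBA, B -> .b]


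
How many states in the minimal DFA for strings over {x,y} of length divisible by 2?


Track length mod 2: states 0..1, accept at 0
Minimal DFA: 2 states


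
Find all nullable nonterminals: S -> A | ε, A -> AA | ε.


A nonterminal is nullable iff some alternative derives ε (directly, or every symbol in it is nullable)
Nullable: {A, S}


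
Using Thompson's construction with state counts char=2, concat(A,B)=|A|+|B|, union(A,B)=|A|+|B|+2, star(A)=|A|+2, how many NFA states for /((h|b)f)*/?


Syntax tree has 3 char leaf(s), 1 union(s), 1 star(s)
chars contribute 3×2 = 6; each union adds +2; each star adds +2
Total: 6 + 2 + 2 = 10 states


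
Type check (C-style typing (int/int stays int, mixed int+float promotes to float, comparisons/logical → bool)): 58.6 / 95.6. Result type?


Operand types: float / float
Rule: mixed int/float promotes to float; int/int stays int
Result type: float


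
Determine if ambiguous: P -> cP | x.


right-linear, alternatives start with distinct terminals 'c' vs 'x': unique leftmost derivation
Unambiguous


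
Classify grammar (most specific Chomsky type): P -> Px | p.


Left-linear: every RHS is a terminal or one nonterminal followed by a terminal
Classification: Type 3 (Regular)


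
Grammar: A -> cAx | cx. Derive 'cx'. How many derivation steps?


Derivation: A => cx
Steps: 1


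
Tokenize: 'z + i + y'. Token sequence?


Scan left to right, longest-match per lexeme
Tokens: ID(z), OP(+), ID(i), OP(+), ID(y)


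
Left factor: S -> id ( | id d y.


Common prefix: 'id'
Factored: S -> id S', S' -> ( | d y


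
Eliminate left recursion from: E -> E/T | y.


Left-recursive alternatives: E/T; non-recursive: y
Introduce E': E -> yE', E' -> /TE' | ε


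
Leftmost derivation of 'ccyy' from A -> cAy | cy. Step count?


Derivation: A => cAy => ccyy
Steps: 2


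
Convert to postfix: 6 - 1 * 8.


* has higher precedence, evaluate 1*8 first
Postfix: 6 1 8 * -


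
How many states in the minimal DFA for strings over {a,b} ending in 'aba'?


Track the longest suffix of input matching a prefix of 'aba': 4 classes (prefixes of length 0..3)
Minimal DFA: 4 states


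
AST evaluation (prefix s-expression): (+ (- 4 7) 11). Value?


Evaluate inner: (- 4 7) = -3
Evaluate root: (+ -3 11) = 8
Result: 8


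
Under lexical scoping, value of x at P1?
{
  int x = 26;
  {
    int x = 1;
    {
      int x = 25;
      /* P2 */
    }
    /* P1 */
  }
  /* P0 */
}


x declared in the same block as P1
x = 1


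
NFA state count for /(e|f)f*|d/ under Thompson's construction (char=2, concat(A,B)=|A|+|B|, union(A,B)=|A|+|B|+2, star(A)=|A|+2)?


Syntax tree has 4 char leaf(s), 2 union(s), 1 star(s)
chars contribute 4×2 = 8; each union adds +2; each star adds +2
Total: 8 + 4 + 2 = 14 states


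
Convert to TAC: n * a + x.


Break into single-operator statements:
t1 = n * a
t2 = t1 + x


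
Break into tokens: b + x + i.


Scan left to right, longest-match per lexeme
Tokens: ID(b), OP(+), ID(x), OP(+), ID(i)


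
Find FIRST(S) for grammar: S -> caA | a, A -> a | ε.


Per alternative of S: FIRST(caA) = {c}; FIRST(a) = {a}
FIRST(S) = {a, c}


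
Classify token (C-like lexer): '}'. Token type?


Pattern: delimiter/punctuation
Type: PUNCTUATION


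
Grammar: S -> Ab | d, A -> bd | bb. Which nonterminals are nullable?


A nonterminal is nullable iff some alternative derives ε (directly, or every symbol in it is nullable)
Nullable: {}


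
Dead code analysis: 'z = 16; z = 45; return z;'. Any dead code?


first assignment to z is overwritten before any read
Dead: 'z = 16'


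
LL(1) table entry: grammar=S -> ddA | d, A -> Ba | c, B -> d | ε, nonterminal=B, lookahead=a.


For [B, a]: ε is nullable and 'a' ∈ FOLLOW(B)
Entry: B -> ε


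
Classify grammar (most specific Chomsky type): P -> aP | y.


Right-linear: every RHS is a terminal or a terminal followed by one nonterminal
Classification: Type 3 (Regular)


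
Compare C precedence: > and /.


'/' is multiplicative (level 10); '>' is relational (level 7)
Higher level binds tighter
'/' has higher precedence than '>'


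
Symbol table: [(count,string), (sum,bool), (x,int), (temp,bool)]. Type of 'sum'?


Lookup 'sum' → type bool


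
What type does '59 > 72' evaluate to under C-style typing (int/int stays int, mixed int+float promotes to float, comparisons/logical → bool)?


Operand types: int > int
Rule: comparison yields bool
Result type: bool


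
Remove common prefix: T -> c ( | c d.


Common prefix: 'c'
Factored: T -> c T', T' -> ( | d


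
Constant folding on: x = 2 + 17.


2 + 17 = 19 at compile time
Optimized: x = 19


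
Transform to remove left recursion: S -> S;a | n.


Left-recursive alternatives: S;a; non-recursive: n
Introduce S': S -> nS', S' -> ;aS' | ε


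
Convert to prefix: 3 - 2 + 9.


left-to-right (same/higher precedence on left): tree is (+ (- 3 2) 9)
Prefix: + - 3 2 9


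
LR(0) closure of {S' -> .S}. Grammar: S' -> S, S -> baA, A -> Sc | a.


Start: S' -> .S
For each item with dot before a nonterminal B, add B -> .γ for every B-production
Closure: [S' -> .S, S -> .baA]


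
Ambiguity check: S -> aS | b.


right-linear, alternatives start with distinct terminals 'a' vs 'b': unique leftmost derivation
Unambiguous


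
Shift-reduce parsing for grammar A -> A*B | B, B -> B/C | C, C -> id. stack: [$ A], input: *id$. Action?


shift '*' to continue A -> A*B
Action: shift


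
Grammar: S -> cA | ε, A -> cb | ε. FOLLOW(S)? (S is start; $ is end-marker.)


$ ∈ FOLLOW(S). For each A -> αBβ: add FIRST(β)\{ε} to FOLLOW(B); if β nullable, add FOLLOW(A).
FOLLOW(S) = {$}


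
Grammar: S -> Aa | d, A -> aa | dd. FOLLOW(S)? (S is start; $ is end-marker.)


$ ∈ FOLLOW(S). For each A -> αBβ: add FIRST(β)\{ε} to FOLLOW(B); if β nullable, add FOLLOW(A).
FOLLOW(S) = {$}


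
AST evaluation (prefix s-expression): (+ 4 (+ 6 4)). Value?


Evaluate inner: (+ 6 4) = 10
Evaluate root: (+ 4 10) = 14
Result: 14


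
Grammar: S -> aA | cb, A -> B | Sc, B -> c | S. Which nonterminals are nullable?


A nonterminal is nullable iff some alternative derives ε (directly, or every symbol in it is nullable)
Nullable: {}


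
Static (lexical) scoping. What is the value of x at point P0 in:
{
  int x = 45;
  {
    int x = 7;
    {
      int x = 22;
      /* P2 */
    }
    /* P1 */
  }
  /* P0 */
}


x declared in the same block as P0
x = 45


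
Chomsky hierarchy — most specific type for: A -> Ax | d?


Left-linear: every RHS is a terminal or one nonterminal followed by a terminal
Classification: Type 3 (Regular)


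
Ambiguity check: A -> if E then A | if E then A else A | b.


dangling else: 'if E then if E then b else b' parses two ways
Ambiguous


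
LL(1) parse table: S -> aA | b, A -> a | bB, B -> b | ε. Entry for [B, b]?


For [B, b]: 'b' ∈ FIRST(b)
Entry: B -> b


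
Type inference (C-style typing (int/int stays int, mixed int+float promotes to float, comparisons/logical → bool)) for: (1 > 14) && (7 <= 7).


Operand types: bool && bool
Rule: logical operators take bool operands and yield bool
Result type: bool


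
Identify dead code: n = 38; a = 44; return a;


n is assigned but never read
Dead: 'n = 38'


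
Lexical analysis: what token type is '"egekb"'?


Pattern: double-quoted sequence
Type: STRING_LITERAL


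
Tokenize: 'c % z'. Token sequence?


Scan left to right, longest-match per lexeme
Tokens: ID(c), OP(%), ID(z)


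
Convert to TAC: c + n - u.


Break into single-operator statements:
t1 = c + n
t2 = t1 - u
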